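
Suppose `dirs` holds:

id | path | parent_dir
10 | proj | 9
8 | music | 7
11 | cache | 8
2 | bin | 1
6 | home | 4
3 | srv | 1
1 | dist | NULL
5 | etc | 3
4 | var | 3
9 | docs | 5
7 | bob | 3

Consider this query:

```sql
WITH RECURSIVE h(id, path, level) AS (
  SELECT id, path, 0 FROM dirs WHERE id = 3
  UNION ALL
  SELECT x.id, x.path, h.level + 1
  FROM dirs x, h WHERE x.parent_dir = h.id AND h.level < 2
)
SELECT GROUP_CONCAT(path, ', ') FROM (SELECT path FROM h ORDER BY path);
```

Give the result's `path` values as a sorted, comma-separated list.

Base: id=3 (srv) at level 0.
Iteration 1: rows with parent_dir in {3} -> var (id 4, level 1), etc (id 5, level 1), bob (id 7, level 1).
Iteration 2: rows with parent_dir in {4,5,7} -> home (id 6, level 2), music (id 8, level 2), docs (id 9, level 2).
Iteration 3: level < 2 fails for all current rows; recursion stops.

bob, docs, etc, home, music, srv, var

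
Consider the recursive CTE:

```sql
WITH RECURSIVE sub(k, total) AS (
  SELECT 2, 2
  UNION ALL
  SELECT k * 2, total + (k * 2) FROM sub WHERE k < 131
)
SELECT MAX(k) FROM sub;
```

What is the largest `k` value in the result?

256

Base: k=2, total=2.
Iteration 1: 2 < 131 holds -> k = 2 * 2 = 4, total = 2 + 4 = 6.
Iteration 2: 4 < 131 holds -> k = 4 * 2 = 8, total = 6 + 8 = 14.
Iteration 3: 8 < 131 holds -> k = 8 * 2 = 16, total = 14 + 16 = 30.
Iteration 4: 16 < 131 holds -> k = 16 * 2 = 32, total = 30 + 32 = 62.
Iteration 5: 32 < 131 holds -> k = 32 * 2 = 64, total = 62 + 64 = 126.
Iteration 6: 64 < 131 holds -> k = 64 * 2 = 128, total = 126 + 128 = 254.
Iteration 7: 128 < 131 holds -> k = 128 * 2 = 256, total = 254 + 256 = 510.
Iteration 8: 256 < 131 fails; recursion stops.
k values: 2, 4, 8, 16, 32, 64, 128, 256; the maximum is 256.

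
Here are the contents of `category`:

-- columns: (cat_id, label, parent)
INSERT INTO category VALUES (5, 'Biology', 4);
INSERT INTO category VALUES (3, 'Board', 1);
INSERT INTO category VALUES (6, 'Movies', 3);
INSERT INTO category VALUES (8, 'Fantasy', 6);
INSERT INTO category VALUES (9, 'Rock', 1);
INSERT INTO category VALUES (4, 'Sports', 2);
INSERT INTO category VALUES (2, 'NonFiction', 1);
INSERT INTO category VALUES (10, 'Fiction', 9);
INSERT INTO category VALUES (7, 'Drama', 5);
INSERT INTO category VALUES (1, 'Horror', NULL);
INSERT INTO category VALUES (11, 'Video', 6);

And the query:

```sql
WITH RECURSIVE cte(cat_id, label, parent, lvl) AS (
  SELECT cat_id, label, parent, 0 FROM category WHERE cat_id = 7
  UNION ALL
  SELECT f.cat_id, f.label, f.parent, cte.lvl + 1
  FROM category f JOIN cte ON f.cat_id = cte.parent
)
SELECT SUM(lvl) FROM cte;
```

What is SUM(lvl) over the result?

10

Base: cat_id=7 (Drama), parent=5, lvl 0.
Iteration 1: join on cat_id=5 -> Biology (id 5, parent=4, lvl 1).
Iteration 2: join on cat_id=4 -> Sports (id 4, parent=2, lvl 2).
Iteration 3: join on cat_id=2 -> NonFiction (id 2, parent=1, lvl 3).
Iteration 4: join on cat_id=1 -> Horror (id 1, parent=NULL, lvl 4).
Iteration 5: parent is NULL; no match; recursion stops.
SUM(lvl) = 0 + 1 + 2 + 3 + 4 = 10.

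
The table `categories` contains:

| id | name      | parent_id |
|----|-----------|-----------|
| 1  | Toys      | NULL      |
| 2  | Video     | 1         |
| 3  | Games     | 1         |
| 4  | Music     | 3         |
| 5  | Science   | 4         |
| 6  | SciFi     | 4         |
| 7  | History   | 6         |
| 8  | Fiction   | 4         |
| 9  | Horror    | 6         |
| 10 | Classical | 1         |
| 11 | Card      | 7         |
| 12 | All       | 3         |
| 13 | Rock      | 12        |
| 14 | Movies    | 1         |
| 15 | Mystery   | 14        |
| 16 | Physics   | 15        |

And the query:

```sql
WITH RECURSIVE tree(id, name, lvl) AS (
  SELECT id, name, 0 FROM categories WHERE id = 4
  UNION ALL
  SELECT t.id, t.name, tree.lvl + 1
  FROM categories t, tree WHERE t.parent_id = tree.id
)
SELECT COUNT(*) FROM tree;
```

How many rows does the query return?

7

Base: id=4 (Music) at lvl 0.
Iteration 1: rows with parent_id in {4} -> Science (id 5, lvl 1), SciFi (id 6, lvl 1), Fiction (id 8, lvl 1).
Iteration 2: rows with parent_id in {5,6,8} -> History (id 7, lvl 2), Horror (id 9, lvl 2).
Iteration 3: rows with parent_id in {7,9} -> Card (id 11, lvl 3).
Iteration 4: no rows with parent_id in {11}; recursion stops.
Total rows emitted: 7.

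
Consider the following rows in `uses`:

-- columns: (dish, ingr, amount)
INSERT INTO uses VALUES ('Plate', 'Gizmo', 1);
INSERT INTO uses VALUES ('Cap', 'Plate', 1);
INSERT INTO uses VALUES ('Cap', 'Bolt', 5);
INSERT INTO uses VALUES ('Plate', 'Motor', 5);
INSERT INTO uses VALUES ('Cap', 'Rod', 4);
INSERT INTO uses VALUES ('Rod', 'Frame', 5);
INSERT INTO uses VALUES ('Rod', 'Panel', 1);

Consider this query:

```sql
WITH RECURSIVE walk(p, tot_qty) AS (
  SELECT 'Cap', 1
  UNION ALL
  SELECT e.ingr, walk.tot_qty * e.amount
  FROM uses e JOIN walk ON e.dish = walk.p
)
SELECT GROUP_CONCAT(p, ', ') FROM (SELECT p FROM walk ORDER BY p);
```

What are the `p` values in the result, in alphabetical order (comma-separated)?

Base: (Cap, tot_qty=1).
Iteration 1: components of {Cap} -> Bolt = 1*5 = 5, Plate = 1*1 = 1, Rod = 1*4 = 4.
Iteration 2: components of {Bolt,Plate,Rod} -> Frame = 4*5 = 20, Gizmo = 1*1 = 1, Motor = 1*5 = 5, Panel = 4*1 = 4.
Iteration 3: no further components; recursion stops.

Bolt, Cap, Frame, Gizmo, Motor, Panel, Plate, Rod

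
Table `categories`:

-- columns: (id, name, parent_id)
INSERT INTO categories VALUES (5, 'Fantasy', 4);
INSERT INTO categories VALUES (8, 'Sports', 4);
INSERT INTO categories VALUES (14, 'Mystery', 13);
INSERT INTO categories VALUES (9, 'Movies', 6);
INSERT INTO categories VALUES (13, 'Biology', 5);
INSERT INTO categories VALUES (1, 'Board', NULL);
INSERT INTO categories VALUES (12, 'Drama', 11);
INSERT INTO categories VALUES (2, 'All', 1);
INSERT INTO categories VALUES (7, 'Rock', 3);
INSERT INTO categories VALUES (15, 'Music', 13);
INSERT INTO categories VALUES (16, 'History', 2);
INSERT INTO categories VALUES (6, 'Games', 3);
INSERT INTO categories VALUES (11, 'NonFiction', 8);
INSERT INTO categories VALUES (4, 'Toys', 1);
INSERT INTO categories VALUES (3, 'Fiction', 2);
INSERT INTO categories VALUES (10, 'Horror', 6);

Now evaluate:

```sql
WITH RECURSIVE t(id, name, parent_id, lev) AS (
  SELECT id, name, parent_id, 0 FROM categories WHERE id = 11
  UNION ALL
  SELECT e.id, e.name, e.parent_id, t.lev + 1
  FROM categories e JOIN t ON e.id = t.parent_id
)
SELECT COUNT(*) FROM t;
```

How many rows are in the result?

4

Base: id=11 (NonFiction), parent_id=8, lev 0.
Iteration 1: join on id=8 -> Sports (id 8, parent_id=4, lev 1).
Iteration 2: join on id=4 -> Toys (id 4, parent_id=1, lev 2).
Iteration 3: join on id=1 -> Board (id 1, parent_id=NULL, lev 3).
Iteration 4: parent_id is NULL; no match; recursion stops.
Total rows emitted: 4.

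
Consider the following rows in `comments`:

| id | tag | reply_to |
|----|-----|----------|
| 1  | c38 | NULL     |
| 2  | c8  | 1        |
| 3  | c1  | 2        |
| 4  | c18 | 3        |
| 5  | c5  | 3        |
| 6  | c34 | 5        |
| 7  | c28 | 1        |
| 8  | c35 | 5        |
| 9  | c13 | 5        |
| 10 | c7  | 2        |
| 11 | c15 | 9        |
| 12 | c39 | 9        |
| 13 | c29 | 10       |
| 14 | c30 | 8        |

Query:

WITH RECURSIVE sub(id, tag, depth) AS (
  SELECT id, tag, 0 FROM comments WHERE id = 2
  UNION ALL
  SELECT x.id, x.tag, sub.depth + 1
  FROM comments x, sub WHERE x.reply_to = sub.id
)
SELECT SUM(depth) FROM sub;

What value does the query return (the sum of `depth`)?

29

Base: id=2 (c8) at depth 0.
Iteration 1: rows with reply_to in {2} -> c1 (id 3, depth 1), c7 (id 10, depth 1).
Iteration 2: rows with reply_to in {3,10} -> c18 (id 4, depth 2), c5 (id 5, depth 2), c29 (id 13, depth 2).
Iteration 3: rows with reply_to in {4,5,13} -> c34 (id 6, depth 3), c35 (id 8, depth 3), c13 (id 9, depth 3).
Iteration 4: rows with reply_to in {6,8,9} -> c15 (id 11, depth 4), c39 (id 12, depth 4), c30 (id 14, depth 4).
Iteration 5: no rows with reply_to in {11,12,14}; recursion stops.
SUM(depth) = 0 + 1 + 1 + 2 + 2 + 2 + 3 + 3 + 3 + 4 + 4 + 4 = 29.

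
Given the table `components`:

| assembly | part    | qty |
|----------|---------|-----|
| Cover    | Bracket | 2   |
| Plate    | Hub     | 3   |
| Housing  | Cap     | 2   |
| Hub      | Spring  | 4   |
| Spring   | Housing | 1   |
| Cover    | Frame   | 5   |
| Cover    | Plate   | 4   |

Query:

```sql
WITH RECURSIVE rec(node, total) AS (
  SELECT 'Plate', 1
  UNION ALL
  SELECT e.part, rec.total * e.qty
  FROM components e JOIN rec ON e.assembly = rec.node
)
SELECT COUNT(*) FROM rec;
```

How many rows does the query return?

Base: (Plate, total=1).
Iteration 1: components of {Plate} -> Hub = 1*3 = 3.
Iteration 2: components of {Hub} -> Spring = 3*4 = 12.
Iteration 3: components of {Spring} -> Housing = 12*1 = 12.
Iteration 4: components of {Housing} -> Cap = 12*2 = 24.
Iteration 5: no further components; recursion stops.
Total rows emitted: 5.

5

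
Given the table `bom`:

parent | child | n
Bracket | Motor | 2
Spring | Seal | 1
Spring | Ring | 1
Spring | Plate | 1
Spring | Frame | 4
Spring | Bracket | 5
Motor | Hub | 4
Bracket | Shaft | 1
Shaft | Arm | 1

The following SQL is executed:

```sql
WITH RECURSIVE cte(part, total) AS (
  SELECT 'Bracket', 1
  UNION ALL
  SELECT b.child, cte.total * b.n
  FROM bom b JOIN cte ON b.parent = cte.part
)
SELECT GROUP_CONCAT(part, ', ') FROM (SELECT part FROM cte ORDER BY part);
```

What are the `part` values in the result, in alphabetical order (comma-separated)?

Base: (Bracket, total=1).
Iteration 1: components of {Bracket} -> Motor = 1*2 = 2, Shaft = 1*1 = 1.
Iteration 2: components of {Motor,Shaft} -> Arm = 1*1 = 1, Hub = 2*4 = 8.
Iteration 3: no further components; recursion stops.

Arm, Bracket, Hub, Motor, Shaft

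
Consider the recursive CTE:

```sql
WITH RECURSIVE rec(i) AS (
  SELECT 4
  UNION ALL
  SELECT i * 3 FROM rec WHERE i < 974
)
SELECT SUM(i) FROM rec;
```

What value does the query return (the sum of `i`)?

Base: i=4.
Iteration 1: 4 < 974 holds -> i = 4 * 3 = 12.
Iteration 2: 12 < 974 holds -> i = 12 * 3 = 36.
Iteration 3: 36 < 974 holds -> i = 36 * 3 = 108.
Iteration 4: 108 < 974 holds -> i = 108 * 3 = 324.
Iteration 5: 324 < 974 holds -> i = 324 * 3 = 972.
Iteration 6: 972 < 974 holds -> i = 972 * 3 = 2916.
Iteration 7: 2916 < 974 fails; recursion stops.
SUM(i) = 4 + 12 + 36 + 108 + 324 + 972 + 2916 = 4372.

4372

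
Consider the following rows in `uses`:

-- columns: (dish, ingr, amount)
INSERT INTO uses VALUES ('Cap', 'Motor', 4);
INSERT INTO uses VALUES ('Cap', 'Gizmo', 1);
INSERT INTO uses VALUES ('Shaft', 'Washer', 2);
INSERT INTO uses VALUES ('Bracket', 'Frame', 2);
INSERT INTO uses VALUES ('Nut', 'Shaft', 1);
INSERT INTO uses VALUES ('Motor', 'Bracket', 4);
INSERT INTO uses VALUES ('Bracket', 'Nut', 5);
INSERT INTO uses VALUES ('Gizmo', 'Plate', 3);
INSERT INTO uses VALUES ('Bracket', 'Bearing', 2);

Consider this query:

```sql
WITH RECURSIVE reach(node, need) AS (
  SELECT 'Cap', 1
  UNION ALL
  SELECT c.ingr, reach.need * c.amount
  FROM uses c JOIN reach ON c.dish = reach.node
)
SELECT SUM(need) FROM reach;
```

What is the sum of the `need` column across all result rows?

409

Base: (Cap, need=1).
Iteration 1: components of {Cap} -> Gizmo = 1*1 = 1, Motor = 1*4 = 4.
Iteration 2: components of {Gizmo,Motor} -> Bracket = 4*4 = 16, Plate = 1*3 = 3.
Iteration 3: components of {Bracket,Plate} -> Bearing = 16*2 = 32, Frame = 16*2 = 32, Nut = 16*5 = 80.
Iteration 4: components of {Bearing,Frame,Nut} -> Shaft = 80*1 = 80.
Iteration 5: components of {Shaft} -> Washer = 80*2 = 160.
Iteration 6: no further components; recursion stops.
SUM(need) = 1 + 4 + 1 + 16 + 3 + 32 + 32 + 80 + 80 + 160 = 409.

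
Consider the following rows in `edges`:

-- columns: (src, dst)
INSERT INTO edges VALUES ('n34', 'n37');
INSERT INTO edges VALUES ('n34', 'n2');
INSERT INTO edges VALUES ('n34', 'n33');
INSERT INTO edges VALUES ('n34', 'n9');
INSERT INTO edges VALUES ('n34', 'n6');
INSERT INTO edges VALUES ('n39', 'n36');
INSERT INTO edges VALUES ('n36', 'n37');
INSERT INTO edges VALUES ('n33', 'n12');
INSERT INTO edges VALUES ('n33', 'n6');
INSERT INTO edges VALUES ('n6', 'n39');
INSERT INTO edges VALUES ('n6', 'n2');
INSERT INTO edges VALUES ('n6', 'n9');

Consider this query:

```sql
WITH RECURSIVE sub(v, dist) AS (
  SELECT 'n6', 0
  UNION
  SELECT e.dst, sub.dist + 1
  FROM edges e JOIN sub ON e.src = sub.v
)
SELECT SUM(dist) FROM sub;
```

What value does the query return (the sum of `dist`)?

8

Base: (n6, dist=0).
Iteration 1: edges from {n6} -> (n2, dist=1), (n39, dist=1), (n9, dist=1).
Iteration 2: edges from {n2,n39,n9} -> (n36, dist=2).
Iteration 3: edges from {n36} -> (n37, dist=3).
Iteration 4: no outgoing edges from {n37}; recursion stops.
SUM(dist) = 0 + 1 + 1 + 1 + 2 + 3 = 8.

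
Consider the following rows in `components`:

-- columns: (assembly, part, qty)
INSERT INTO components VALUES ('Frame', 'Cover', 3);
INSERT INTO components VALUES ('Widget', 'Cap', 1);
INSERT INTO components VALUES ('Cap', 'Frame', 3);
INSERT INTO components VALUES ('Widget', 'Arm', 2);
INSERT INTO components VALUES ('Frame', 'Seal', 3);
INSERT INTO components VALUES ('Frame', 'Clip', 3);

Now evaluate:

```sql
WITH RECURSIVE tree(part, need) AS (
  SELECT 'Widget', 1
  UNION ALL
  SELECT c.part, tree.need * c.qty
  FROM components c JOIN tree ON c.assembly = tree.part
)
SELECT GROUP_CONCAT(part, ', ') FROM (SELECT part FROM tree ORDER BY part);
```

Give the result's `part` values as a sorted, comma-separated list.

Base: (Widget, need=1).
Iteration 1: components of {Widget} -> Arm = 1*2 = 2, Cap = 1*1 = 1.
Iteration 2: components of {Arm,Cap} -> Frame = 1*3 = 3.
Iteration 3: components of {Frame} -> Clip = 3*3 = 9, Cover = 3*3 = 9, Seal = 3*3 = 9.
Iteration 4: no further components; recursion stops.

Arm, Cap, Clip, Cover, Frame, Seal, Widget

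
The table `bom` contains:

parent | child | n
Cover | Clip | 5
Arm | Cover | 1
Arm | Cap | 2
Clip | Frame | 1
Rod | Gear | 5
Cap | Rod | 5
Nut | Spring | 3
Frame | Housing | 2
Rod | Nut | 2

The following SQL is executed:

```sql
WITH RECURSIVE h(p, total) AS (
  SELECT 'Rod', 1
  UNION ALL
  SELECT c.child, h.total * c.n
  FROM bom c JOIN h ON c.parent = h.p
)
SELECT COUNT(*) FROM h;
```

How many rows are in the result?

Base: (Rod, total=1).
Iteration 1: components of {Rod} -> Gear = 1*5 = 5, Nut = 1*2 = 2.
Iteration 2: components of {Gear,Nut} -> Spring = 2*3 = 6.
Iteration 3: no further components; recursion stops.
Total rows emitted: 4.

4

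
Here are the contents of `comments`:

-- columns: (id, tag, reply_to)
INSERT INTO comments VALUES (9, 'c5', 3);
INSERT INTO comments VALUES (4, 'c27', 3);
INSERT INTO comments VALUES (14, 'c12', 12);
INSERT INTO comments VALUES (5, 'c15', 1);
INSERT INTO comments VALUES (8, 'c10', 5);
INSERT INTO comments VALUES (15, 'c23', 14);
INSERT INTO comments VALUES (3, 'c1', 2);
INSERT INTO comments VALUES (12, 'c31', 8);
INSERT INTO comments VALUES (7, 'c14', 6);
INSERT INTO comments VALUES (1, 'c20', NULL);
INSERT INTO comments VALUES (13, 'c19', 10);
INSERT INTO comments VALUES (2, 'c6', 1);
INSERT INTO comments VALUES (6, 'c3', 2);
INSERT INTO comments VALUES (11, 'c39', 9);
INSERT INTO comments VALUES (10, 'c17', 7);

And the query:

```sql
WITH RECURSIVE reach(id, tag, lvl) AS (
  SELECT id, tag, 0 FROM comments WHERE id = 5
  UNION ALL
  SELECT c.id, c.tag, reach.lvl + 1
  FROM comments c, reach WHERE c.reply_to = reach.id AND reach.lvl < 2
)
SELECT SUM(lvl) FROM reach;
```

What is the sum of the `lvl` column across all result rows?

3

Base: id=5 (c15) at lvl 0.
Iteration 1: rows with reply_to in {5} -> c10 (id 8, lvl 1).
Iteration 2: rows with reply_to in {8} -> c31 (id 12, lvl 2).
Iteration 3: lvl < 2 fails for all current rows; recursion stops.
SUM(lvl) = 0 + 1 + 2 = 3.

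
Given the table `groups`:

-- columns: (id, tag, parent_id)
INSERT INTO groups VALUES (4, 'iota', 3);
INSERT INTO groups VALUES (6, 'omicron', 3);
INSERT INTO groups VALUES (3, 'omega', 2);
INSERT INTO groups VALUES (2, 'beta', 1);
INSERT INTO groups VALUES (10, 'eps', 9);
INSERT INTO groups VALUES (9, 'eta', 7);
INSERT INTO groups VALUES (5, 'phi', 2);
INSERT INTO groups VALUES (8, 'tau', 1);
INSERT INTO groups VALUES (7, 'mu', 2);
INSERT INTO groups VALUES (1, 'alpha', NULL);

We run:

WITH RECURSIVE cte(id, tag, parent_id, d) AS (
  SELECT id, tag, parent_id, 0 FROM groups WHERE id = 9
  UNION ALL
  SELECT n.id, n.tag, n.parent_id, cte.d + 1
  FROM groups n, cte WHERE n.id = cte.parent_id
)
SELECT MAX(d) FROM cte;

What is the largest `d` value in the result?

Base: id=9 (eta), parent_id=7, d 0.
Iteration 1: join on id=7 -> mu (id 7, parent_id=2, d 1).
Iteration 2: join on id=2 -> beta (id 2, parent_id=1, d 2).
Iteration 3: join on id=1 -> alpha (id 1, parent_id=NULL, d 3).
Iteration 4: parent_id is NULL; no match; recursion stops.
d values: 0, 1, 2, 3; the maximum is 3.

3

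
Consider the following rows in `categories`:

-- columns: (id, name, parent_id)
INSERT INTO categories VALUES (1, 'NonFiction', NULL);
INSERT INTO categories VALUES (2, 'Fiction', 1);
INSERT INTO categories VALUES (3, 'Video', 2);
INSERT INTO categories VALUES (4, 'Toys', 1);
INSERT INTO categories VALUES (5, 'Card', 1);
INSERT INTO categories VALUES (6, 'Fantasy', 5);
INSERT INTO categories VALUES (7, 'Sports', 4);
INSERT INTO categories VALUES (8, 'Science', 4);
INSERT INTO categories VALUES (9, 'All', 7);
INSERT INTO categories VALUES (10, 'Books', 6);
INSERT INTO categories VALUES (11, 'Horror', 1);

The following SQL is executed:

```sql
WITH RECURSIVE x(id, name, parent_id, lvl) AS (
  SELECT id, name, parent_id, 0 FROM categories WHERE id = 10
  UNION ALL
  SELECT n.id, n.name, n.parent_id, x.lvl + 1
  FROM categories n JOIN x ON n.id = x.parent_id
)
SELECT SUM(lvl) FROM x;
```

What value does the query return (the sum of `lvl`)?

6

Base: id=10 (Books), parent_id=6, lvl 0.
Iteration 1: join on id=6 -> Fantasy (id 6, parent_id=5, lvl 1).
Iteration 2: join on id=5 -> Card (id 5, parent_id=1, lvl 2).
Iteration 3: join on id=1 -> NonFiction (id 1, parent_id=NULL, lvl 3).
Iteration 4: parent_id is NULL; no match; recursion stops.
SUM(lvl) = 0 + 1 + 2 + 3 = 6.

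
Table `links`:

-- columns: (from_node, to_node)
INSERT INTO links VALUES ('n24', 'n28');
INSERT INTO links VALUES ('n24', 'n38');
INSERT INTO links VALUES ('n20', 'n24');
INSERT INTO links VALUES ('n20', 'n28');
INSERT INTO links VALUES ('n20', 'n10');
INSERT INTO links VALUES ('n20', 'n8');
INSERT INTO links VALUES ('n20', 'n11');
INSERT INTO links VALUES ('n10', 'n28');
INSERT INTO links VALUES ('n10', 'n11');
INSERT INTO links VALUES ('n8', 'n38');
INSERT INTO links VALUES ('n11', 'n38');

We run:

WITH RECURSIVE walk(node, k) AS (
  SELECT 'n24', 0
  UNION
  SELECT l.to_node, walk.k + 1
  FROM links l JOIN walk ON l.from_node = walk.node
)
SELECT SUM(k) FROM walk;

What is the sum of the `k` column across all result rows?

Base: (n24, k=0).
Iteration 1: edges from {n24} -> (n28, k=1), (n38, k=1).
Iteration 2: no outgoing edges from {n28,n38}; recursion stops.
SUM(k) = 0 + 1 + 1 = 2.

2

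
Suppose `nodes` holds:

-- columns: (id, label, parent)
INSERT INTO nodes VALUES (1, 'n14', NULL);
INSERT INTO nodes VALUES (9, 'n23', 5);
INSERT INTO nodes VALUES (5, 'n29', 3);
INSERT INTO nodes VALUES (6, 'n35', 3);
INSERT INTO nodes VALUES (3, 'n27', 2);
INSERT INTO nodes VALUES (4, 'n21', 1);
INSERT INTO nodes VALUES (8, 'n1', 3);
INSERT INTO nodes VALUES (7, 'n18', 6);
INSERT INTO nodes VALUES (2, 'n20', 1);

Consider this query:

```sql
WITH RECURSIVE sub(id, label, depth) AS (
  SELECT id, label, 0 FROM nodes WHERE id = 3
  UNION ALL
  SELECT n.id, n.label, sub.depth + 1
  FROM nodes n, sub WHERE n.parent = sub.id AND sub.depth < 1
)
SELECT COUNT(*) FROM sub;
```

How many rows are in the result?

Base: id=3 (n27) at depth 0.
Iteration 1: rows with parent in {3} -> n29 (id 5, depth 1), n35 (id 6, depth 1), n1 (id 8, depth 1).
Iteration 2: depth < 1 fails for all current rows; recursion stops.
Total rows emitted: 4.

4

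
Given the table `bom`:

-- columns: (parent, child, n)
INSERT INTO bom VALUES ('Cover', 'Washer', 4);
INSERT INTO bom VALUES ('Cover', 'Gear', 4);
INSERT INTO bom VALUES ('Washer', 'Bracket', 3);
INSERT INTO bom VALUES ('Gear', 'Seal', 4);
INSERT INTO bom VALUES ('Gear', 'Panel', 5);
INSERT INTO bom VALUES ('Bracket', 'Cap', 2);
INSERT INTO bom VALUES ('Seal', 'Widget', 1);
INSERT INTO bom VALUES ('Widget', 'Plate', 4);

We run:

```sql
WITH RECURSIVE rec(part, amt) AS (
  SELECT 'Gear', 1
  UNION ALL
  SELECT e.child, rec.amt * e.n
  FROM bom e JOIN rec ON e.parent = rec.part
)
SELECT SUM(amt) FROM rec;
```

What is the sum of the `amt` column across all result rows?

30

Base: (Gear, amt=1).
Iteration 1: components of {Gear} -> Panel = 1*5 = 5, Seal = 1*4 = 4.
Iteration 2: components of {Panel,Seal} -> Widget = 4*1 = 4.
Iteration 3: components of {Widget} -> Plate = 4*4 = 16.
Iteration 4: no further components; recursion stops.
SUM(amt) = 1 + 4 + 5 + 4 + 16 = 30.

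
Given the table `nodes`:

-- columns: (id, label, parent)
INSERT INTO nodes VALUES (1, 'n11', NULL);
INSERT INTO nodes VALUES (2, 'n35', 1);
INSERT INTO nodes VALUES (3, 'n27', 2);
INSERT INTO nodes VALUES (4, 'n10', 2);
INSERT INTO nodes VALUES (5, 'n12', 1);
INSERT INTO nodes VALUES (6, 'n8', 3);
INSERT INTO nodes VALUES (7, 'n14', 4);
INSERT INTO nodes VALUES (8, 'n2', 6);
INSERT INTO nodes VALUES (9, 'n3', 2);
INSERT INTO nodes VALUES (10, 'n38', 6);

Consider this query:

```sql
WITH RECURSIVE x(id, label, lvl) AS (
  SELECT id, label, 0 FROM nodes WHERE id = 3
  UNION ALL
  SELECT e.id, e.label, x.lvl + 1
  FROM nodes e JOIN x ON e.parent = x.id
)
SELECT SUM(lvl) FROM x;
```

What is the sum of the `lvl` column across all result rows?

Base: id=3 (n27) at lvl 0.
Iteration 1: rows with parent in {3} -> n8 (id 6, lvl 1).
Iteration 2: rows with parent in {6} -> n2 (id 8, lvl 2), n38 (id 10, lvl 2).
Iteration 3: no rows with parent in {8,10}; recursion stops.
SUM(lvl) = 0 + 1 + 2 + 2 = 5.

5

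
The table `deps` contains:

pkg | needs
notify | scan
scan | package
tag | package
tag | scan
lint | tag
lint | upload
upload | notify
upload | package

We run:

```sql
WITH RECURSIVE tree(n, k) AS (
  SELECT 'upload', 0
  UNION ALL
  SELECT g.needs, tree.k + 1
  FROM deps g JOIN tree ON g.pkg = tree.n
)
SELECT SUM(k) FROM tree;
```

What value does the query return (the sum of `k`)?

7

Base: (upload, k=0).
Iteration 1: edges from {upload} -> (notify, k=1), (package, k=1).
Iteration 2: edges from {notify,package} -> (scan, k=2).
Iteration 3: edges from {scan} -> (package, k=3).
Iteration 4: no outgoing edges from {package}; recursion stops.
SUM(k) = 0 + 1 + 1 + 2 + 3 = 7.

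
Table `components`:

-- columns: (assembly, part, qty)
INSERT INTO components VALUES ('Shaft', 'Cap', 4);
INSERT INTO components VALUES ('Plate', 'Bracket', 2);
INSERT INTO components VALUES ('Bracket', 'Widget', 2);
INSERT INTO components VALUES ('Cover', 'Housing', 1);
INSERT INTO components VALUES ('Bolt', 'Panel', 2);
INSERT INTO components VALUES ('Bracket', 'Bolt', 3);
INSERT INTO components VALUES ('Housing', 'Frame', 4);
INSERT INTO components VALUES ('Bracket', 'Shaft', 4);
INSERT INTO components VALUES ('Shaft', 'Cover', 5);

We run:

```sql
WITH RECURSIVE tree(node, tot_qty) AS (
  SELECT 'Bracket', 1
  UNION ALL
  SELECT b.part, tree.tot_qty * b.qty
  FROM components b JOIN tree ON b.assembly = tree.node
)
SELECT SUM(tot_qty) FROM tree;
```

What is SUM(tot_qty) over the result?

Base: (Bracket, tot_qty=1).
Iteration 1: components of {Bracket} -> Bolt = 1*3 = 3, Shaft = 1*4 = 4, Widget = 1*2 = 2.
Iteration 2: components of {Bolt,Shaft,Widget} -> Cap = 4*4 = 16, Cover = 4*5 = 20, Panel = 3*2 = 6.
Iteration 3: components of {Cap,Cover,Panel} -> Housing = 20*1 = 20.
Iteration 4: components of {Housing} -> Frame = 20*4 = 80.
Iteration 5: no further components; recursion stops.
SUM(tot_qty) = 1 + 2 + 3 + 4 + 6 + 20 + 16 + 20 + 80 = 152.

152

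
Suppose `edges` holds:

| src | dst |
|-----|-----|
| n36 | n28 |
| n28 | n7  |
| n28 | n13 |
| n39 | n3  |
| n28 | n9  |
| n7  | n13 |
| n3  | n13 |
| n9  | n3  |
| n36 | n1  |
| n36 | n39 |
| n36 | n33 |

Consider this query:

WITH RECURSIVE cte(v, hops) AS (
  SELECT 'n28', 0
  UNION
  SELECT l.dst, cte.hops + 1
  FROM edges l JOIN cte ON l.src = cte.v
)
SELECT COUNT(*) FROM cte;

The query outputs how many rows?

7

Base: (n28, hops=0).
Iteration 1: edges from {n28} -> (n13, hops=1), (n7, hops=1), (n9, hops=1).
Iteration 2: edges from {n13,n7,n9} -> (n13, hops=2), (n3, hops=2).
Iteration 3: edges from {n13,n3} -> (n13, hops=3).
Iteration 4: no outgoing edges from {n13}; recursion stops.
Total rows emitted: 7.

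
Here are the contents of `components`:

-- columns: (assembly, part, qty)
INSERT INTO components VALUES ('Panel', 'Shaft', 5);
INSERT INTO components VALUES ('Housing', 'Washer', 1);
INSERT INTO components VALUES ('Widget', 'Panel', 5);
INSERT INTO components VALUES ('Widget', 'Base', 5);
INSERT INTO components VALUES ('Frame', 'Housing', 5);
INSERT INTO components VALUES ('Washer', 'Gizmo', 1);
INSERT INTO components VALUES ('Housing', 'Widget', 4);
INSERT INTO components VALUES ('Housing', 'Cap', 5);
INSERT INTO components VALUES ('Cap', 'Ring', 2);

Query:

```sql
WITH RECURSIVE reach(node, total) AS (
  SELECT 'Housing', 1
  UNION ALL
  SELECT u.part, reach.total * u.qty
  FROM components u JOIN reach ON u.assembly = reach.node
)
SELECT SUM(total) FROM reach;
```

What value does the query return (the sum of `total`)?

162

Base: (Housing, total=1).
Iteration 1: components of {Housing} -> Cap = 1*5 = 5, Washer = 1*1 = 1, Widget = 1*4 = 4.
Iteration 2: components of {Cap,Washer,Widget} -> Base = 4*5 = 20, Gizmo = 1*1 = 1, Panel = 4*5 = 20, Ring = 5*2 = 10.
Iteration 3: components of {Base,Gizmo,Panel,Ring} -> Shaft = 20*5 = 100.
Iteration 4: no further components; recursion stops.
SUM(total) = 1 + 4 + 1 + 5 + 20 + 20 + 1 + 10 + 100 = 162.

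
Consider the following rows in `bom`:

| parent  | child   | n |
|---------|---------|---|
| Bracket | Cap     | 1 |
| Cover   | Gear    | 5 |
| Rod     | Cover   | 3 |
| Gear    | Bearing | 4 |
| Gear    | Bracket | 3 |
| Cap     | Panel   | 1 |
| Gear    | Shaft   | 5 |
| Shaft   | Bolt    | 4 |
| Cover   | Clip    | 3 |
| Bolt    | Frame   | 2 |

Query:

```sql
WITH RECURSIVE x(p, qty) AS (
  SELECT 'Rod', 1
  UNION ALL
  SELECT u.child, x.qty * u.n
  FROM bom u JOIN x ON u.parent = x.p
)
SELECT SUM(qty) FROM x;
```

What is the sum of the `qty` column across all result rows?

Base: (Rod, qty=1).
Iteration 1: components of {Rod} -> Cover = 1*3 = 3.
Iteration 2: components of {Cover} -> Clip = 3*3 = 9, Gear = 3*5 = 15.
Iteration 3: components of {Clip,Gear} -> Bearing = 15*4 = 60, Bracket = 15*3 = 45, Shaft = 15*5 = 75.
Iteration 4: components of {Bearing,Bracket,Shaft} -> Bolt = 75*4 = 300, Cap = 45*1 = 45.
Iteration 5: components of {Bolt,Cap} -> Frame = 300*2 = 600, Panel = 45*1 = 45.
Iteration 6: no further components; recursion stops.
SUM(qty) = 1 + 3 + 9 + 15 + 60 + 75 + 45 + 300 + 45 + 600 + 45 = 1198.

1198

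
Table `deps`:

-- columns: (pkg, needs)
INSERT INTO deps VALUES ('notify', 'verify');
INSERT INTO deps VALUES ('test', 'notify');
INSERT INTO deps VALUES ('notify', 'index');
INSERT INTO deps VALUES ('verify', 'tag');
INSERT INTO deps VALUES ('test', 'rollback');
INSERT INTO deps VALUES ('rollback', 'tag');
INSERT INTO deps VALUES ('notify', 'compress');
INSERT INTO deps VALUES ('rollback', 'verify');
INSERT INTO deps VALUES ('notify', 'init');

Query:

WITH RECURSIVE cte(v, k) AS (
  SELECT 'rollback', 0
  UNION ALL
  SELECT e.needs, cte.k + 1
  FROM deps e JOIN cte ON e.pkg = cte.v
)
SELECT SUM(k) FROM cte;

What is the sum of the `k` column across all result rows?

Base: (rollback, k=0).
Iteration 1: edges from {rollback} -> (tag, k=1), (verify, k=1).
Iteration 2: edges from {tag,verify} -> (tag, k=2).
Iteration 3: no outgoing edges from {tag}; recursion stops.
SUM(k) = 0 + 1 + 1 + 2 = 4.

4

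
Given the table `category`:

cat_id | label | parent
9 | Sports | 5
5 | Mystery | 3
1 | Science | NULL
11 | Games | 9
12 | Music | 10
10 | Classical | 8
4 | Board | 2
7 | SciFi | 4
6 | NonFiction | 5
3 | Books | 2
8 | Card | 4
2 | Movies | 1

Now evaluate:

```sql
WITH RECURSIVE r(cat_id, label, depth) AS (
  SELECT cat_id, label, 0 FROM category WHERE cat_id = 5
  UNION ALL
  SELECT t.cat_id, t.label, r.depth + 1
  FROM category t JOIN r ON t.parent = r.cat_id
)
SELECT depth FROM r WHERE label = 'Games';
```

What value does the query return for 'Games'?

Base: cat_id=5 (Mystery) at depth 0.
Iteration 1: rows with parent in {5} -> NonFiction (id 6, depth 1), Sports (id 9, depth 1).
Iteration 2: rows with parent in {6,9} -> Games (id 11, depth 2).
Iteration 3: no rows with parent in {11}; recursion stops.

2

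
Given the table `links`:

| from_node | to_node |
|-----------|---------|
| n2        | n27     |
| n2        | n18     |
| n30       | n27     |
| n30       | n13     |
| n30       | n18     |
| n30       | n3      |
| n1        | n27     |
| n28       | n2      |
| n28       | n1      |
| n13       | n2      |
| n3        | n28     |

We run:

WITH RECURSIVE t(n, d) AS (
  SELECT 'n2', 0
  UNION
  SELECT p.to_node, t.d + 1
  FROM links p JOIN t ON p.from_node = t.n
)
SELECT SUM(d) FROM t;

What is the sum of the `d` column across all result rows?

Base: (n2, d=0).
Iteration 1: edges from {n2} -> (n18, d=1), (n27, d=1).
Iteration 2: no outgoing edges from {n18,n27}; recursion stops.
SUM(d) = 0 + 1 + 1 = 2.

2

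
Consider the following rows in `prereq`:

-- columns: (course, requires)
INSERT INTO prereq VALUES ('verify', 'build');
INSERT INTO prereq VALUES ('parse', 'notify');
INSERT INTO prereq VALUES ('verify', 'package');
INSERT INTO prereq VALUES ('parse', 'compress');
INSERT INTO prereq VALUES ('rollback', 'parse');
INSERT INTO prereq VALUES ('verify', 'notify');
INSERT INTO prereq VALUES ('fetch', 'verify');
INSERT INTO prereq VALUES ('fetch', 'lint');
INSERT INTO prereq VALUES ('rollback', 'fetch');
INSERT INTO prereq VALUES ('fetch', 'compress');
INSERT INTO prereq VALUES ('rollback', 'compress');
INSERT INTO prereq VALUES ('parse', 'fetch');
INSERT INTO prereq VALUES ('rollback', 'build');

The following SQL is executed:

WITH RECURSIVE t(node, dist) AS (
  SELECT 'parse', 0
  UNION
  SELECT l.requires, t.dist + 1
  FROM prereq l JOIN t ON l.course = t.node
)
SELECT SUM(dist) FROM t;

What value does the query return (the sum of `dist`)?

18

Base: (parse, dist=0).
Iteration 1: edges from {parse} -> (compress, dist=1), (fetch, dist=1), (notify, dist=1).
Iteration 2: edges from {compress,fetch,notify} -> (compress, dist=2), (lint, dist=2), (verify, dist=2).
Iteration 3: edges from {compress,lint,verify} -> (build, dist=3), (notify, dist=3), (package, dist=3).
Iteration 4: no outgoing edges from {build,notify,package}; recursion stops.
SUM(dist) = 0 + 1 + 1 + 1 + 2 + 2 + 2 + 3 + 3 + 3 = 18.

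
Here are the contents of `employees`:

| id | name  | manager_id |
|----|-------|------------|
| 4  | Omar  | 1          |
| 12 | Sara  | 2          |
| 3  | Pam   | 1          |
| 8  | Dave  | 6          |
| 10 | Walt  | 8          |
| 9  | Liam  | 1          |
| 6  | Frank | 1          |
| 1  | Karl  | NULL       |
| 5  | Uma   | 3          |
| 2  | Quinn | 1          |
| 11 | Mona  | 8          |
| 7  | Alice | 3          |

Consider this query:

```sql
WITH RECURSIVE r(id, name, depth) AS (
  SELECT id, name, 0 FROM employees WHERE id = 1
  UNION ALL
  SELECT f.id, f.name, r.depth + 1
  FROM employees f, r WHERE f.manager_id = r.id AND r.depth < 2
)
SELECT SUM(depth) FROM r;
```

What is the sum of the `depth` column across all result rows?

Base: id=1 (Karl) at depth 0.
Iteration 1: rows with manager_id in {1} -> Quinn (id 2, depth 1), Pam (id 3, depth 1), Omar (id 4, depth 1), Frank (id 6, depth 1), Liam (id 9, depth 1).
Iteration 2: rows with manager_id in {2,3,4,6,9} -> Uma (id 5, depth 2), Alice (id 7, depth 2), Dave (id 8, depth 2), Sara (id 12, depth 2).
Iteration 3: depth < 2 fails for all current rows; recursion stops.
SUM(depth) = 0 + 1 + 1 + 1 + 1 + 1 + 2 + 2 + 2 + 2 = 13.

13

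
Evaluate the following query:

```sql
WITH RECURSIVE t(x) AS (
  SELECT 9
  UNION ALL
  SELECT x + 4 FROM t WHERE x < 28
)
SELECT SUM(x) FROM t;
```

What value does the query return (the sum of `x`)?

114

Base: x=9.
Iteration 1: 9 < 28 holds -> x = 9 + 4 = 13.
Iteration 2: 13 < 28 holds -> x = 13 + 4 = 17.
Iteration 3: 17 < 28 holds -> x = 17 + 4 = 21.
Iteration 4: 21 < 28 holds -> x = 21 + 4 = 25.
Iteration 5: 25 < 28 holds -> x = 25 + 4 = 29.
Iteration 6: 29 < 28 fails; recursion stops.
SUM(x) = 9 + 13 + 17 + 21 + 25 + 29 = 114.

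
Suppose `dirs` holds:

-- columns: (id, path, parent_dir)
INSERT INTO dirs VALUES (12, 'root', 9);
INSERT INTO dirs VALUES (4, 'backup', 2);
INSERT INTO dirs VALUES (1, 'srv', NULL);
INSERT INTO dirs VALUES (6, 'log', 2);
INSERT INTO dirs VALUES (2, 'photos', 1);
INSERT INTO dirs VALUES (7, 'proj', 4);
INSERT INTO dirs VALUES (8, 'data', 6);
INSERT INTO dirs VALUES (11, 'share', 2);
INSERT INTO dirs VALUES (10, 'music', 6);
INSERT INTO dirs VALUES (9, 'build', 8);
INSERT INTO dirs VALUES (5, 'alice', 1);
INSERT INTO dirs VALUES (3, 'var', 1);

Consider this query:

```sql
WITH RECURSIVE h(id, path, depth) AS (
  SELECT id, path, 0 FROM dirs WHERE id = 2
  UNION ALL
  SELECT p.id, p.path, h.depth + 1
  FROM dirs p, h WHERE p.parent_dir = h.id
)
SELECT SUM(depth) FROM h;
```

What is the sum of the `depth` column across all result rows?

16

Base: id=2 (photos) at depth 0.
Iteration 1: rows with parent_dir in {2} -> backup (id 4, depth 1), log (id 6, depth 1), share (id 11, depth 1).
Iteration 2: rows with parent_dir in {4,6,11} -> proj (id 7, depth 2), data (id 8, depth 2), music (id 10, depth 2).
Iteration 3: rows with parent_dir in {7,8,10} -> build (id 9, depth 3).
Iteration 4: rows with parent_dir in {9} -> root (id 12, depth 4).
Iteration 5: no rows with parent_dir in {12}; recursion stops.
SUM(depth) = 0 + 1 + 1 + 1 + 2 + 2 + 2 + 3 + 4 = 16.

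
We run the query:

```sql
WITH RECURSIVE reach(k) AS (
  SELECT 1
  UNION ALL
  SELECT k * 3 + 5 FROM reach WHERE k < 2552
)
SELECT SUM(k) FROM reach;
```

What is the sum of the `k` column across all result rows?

11460

Base: k=1.
Iteration 1: 1 < 2552 holds -> k = 1 * 3 + 5 = 8.
Iteration 2: 8 < 2552 holds -> k = 8 * 3 + 5 = 29.
Iteration 3: 29 < 2552 holds -> k = 29 * 3 + 5 = 92.
Iteration 4: 92 < 2552 holds -> k = 92 * 3 + 5 = 281.
Iteration 5: 281 < 2552 holds -> k = 281 * 3 + 5 = 848.
Iteration 6: 848 < 2552 holds -> k = 848 * 3 + 5 = 2549.
Iteration 7: 2549 < 2552 holds -> k = 2549 * 3 + 5 = 7652.
Iteration 8: 7652 < 2552 fails; recursion stops.
SUM(k) = 1 + 8 + 29 + 92 + 281 + 848 + 2549 + 7652 = 11460.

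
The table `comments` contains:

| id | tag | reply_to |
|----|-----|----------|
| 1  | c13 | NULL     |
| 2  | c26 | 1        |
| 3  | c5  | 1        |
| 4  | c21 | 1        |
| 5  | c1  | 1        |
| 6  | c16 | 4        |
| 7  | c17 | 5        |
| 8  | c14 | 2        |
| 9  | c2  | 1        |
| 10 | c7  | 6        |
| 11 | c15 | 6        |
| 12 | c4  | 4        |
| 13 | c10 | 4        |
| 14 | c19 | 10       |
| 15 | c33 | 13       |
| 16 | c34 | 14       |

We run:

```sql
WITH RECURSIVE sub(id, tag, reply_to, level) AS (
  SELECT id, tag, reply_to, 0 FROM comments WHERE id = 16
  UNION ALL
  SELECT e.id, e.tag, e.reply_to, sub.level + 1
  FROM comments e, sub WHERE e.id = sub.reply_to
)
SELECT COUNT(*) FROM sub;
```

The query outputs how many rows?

Base: id=16 (c34), reply_to=14, level 0.
Iteration 1: join on id=14 -> c19 (id 14, reply_to=10, level 1).
Iteration 2: join on id=10 -> c7 (id 10, reply_to=6, level 2).
Iteration 3: join on id=6 -> c16 (id 6, reply_to=4, level 3).
Iteration 4: join on id=4 -> c21 (id 4, reply_to=1, level 4).
Iteration 5: join on id=1 -> c13 (id 1, reply_to=NULL, level 5).
Iteration 6: reply_to is NULL; no match; recursion stops.
Total rows emitted: 6.

6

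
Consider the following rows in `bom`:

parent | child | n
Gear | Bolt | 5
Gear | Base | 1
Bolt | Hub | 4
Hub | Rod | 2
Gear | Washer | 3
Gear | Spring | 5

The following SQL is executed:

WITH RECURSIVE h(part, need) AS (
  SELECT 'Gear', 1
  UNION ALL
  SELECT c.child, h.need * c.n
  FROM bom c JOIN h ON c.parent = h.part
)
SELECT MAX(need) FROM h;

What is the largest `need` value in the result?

40

Base: (Gear, need=1).
Iteration 1: components of {Gear} -> Base = 1*1 = 1, Bolt = 1*5 = 5, Spring = 1*5 = 5, Washer = 1*3 = 3.
Iteration 2: components of {Base,Bolt,Spring,Washer} -> Hub = 5*4 = 20.
Iteration 3: components of {Hub} -> Rod = 20*2 = 40.
Iteration 4: no further components; recursion stops.
need values: 1, 5, 5, 3, 1, 20, 40; the maximum is 40.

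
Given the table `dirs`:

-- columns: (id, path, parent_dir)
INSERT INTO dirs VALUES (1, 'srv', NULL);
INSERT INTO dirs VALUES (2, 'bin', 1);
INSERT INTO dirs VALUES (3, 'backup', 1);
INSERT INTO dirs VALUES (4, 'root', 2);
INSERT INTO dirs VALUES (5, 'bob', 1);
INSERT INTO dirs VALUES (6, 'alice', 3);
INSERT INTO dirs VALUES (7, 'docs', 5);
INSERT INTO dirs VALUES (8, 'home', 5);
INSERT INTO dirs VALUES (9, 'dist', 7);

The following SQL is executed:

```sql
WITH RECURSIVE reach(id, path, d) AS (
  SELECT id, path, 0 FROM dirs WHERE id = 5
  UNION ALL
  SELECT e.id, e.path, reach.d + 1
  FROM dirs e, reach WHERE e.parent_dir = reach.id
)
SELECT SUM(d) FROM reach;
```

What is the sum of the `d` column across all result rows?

4

Base: id=5 (bob) at d 0.
Iteration 1: rows with parent_dir in {5} -> docs (id 7, d 1), home (id 8, d 1).
Iteration 2: rows with parent_dir in {7,8} -> dist (id 9, d 2).
Iteration 3: no rows with parent_dir in {9}; recursion stops.
SUM(d) = 0 + 1 + 1 + 2 = 4.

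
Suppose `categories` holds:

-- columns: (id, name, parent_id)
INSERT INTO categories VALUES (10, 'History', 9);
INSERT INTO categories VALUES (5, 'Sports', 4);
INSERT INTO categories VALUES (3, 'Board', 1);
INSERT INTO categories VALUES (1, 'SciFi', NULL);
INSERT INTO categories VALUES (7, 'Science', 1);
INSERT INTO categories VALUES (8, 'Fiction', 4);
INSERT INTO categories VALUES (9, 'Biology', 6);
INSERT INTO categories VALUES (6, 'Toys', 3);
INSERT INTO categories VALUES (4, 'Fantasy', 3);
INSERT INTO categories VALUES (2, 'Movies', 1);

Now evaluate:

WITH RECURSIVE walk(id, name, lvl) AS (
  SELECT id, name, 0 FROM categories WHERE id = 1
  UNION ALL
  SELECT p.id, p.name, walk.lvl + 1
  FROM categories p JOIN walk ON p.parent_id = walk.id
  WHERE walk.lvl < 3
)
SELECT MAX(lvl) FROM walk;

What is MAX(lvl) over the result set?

Base: id=1 (SciFi) at lvl 0.
Iteration 1: rows with parent_id in {1} -> Movies (id 2, lvl 1), Board (id 3, lvl 1), Science (id 7, lvl 1).
Iteration 2: rows with parent_id in {2,3,7} -> Fantasy (id 4, lvl 2), Toys (id 6, lvl 2).
Iteration 3: rows with parent_id in {4,6} -> Sports (id 5, lvl 3), Fiction (id 8, lvl 3), Biology (id 9, lvl 3).
Iteration 4: lvl < 3 fails for all current rows; recursion stops.
lvl values: 0, 1, 1, 1, 2, 2, 3, 3, 3; the maximum is 3.

3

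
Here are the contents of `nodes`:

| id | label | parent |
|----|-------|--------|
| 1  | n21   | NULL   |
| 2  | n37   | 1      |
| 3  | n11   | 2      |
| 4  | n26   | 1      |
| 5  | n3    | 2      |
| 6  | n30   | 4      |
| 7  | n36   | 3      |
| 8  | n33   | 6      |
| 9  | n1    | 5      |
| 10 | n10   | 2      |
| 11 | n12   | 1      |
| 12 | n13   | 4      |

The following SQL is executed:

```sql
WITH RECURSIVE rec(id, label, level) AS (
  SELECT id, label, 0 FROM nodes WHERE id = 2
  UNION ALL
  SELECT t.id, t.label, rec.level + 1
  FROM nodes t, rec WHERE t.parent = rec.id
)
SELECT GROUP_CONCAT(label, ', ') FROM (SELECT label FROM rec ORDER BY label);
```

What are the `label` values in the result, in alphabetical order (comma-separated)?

Base: id=2 (n37) at level 0.
Iteration 1: rows with parent in {2} -> n11 (id 3, level 1), n3 (id 5, level 1), n10 (id 10, level 1).
Iteration 2: rows with parent in {3,5,10} -> n36 (id 7, level 2), n1 (id 9, level 2).
Iteration 3: no rows with parent in {7,9}; recursion stops.

n1, n10, n11, n3, n36, n37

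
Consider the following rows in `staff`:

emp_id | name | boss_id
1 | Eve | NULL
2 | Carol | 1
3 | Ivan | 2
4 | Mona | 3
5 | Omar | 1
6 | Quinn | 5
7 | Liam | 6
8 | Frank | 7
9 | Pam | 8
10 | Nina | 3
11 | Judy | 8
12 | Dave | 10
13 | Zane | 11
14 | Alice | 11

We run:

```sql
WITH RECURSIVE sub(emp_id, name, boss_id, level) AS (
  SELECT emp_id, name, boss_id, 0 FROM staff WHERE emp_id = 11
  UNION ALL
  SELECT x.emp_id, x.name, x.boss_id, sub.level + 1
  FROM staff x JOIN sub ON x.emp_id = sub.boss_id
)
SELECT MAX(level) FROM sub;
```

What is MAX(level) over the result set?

Base: emp_id=11 (Judy), boss_id=8, level 0.
Iteration 1: join on emp_id=8 -> Frank (id 8, boss_id=7, level 1).
Iteration 2: join on emp_id=7 -> Liam (id 7, boss_id=6, level 2).
Iteration 3: join on emp_id=6 -> Quinn (id 6, boss_id=5, level 3).
Iteration 4: join on emp_id=5 -> Omar (id 5, boss_id=1, level 4).
Iteration 5: join on emp_id=1 -> Eve (id 1, boss_id=NULL, level 5).
Iteration 6: boss_id is NULL; no match; recursion stops.
level values: 0, 1, 2, 3, 4, 5; the maximum is 5.

5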